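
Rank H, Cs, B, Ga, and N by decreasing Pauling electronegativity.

N > H > B > Ga > Cs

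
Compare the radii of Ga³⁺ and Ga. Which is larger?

Ga

Forming Ga³⁺ removes 3 electrons from Ga. Fewer electrons for the same nuclear charge means less shielding and a higher Z_eff on the remaining electrons, and for main-group metals the entire outer shell is lost.
A cation is smaller than its parent atom: Ga³⁺ < Ga.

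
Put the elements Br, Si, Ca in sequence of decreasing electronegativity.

Si is in period 3, group 14; Ca is in period 4, group 2; Br is in period 4, group 17.
Smaller atoms with higher effective nuclear charge are more electronegative.
These span different periods and groups, so the two trends combine.
Si > Ca: relative to Ca, both the across-period and down-group shifts push Si's electronegativity up.
Br > Si: period and group pull opposite ways; the across-period shift dominates (2.96 vs 1.90).
For reference (Pauling): Si 1.90, Ca 1.00, Br 2.96.
So from highest to lowest: Br > Si > Ca.

Br > Si > Ca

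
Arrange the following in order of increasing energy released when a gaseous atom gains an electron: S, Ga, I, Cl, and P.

Ga, P, S, I, Cl

Atoms with high Z_eff and room in the valence shell (especially the halogens) have the most exothermic electron affinities.
Here both period and group differ, so the two effects have to be weighed against each other.
P > Ga: both effects reinforce here, so P is clearly the higher of the two.
S > P: S lies to the right of P in period 3, so the across-period effect alone puts S higher.
I > S: period and group pull opposite ways; the across-period shift dominates (295 vs 200 kJ/mol).
Cl > I: they share group 17; the group trend gives Cl the larger value.
Approximate values (kJ/mol): P 72, S 200, Cl 349, Ga 29, I 295.
So from lowest to highest: Ga < P < S < I < Cl.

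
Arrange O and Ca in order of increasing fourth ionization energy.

IE_4 is the cost of taking one more electron from the +3 cation: O³⁺ still has 3 valence electrons; Ca³⁺ is already 1 electron into the core.
Usually core removal costs more than valence removal, but here the competition is close: a tightly held n=2 valence electron can cost more to remove than an n=3 core electron, so the actual values have to decide it.
Tabulated IE_4 (kJ/mol): O 7469, Ca 6491.
Putting it together, IE_4: Ca < O.

Ca, O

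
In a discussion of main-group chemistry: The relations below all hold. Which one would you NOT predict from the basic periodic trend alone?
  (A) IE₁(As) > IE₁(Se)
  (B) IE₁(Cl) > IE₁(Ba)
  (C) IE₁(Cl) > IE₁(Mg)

The general trend: first ionisation energy increases across a period and decreases down a group.
(A) As (period 4, group 15) vs Se (period 4, group 16): the stated order contradicts the simple trend.
(B) Cl (period 3, group 17) vs Ba (period 6, group 2): the stated order agrees with the simple trend.
(C) Cl (period 3, group 17) vs Mg (period 3, group 2): the stated order agrees with the simple trend.
The exception is (A): Se (4p⁴) ionizes more easily than half-filled As (4p³).

(A)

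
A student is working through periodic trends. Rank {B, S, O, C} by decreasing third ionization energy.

Consider each +2 ion: B²⁺ still has 1 valence electron; S²⁺ still has 4 valence electrons; O²⁺ still has 4 valence electrons; C²⁺ still has 2 valence electrons.
All are still removing valence electrons, so compare the +2 ions as you would atoms: IE_3 generally rises across a period (higher Z_eff) and falls down a group (larger shell), subject to the usual subshell exceptions.
Valence configurations: B²⁺ [He]2s¹, S²⁺ [Ne]3s²3p², O²⁺ [He]2s²2p², C²⁺ [He]2s².
Tabulated IE_3 (kJ/mol): B 3660, S 3357, O 5300, C 4620.
Hence IE_3: S < B < C < O.

O > C > B > S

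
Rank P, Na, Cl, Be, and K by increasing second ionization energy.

Be < P < Cl < K < Na

IE_2 is the cost of taking one more electron from the +1 cation: P⁺ still has 4 valence electrons; Na⁺ is the bare [Ne] core; Cl⁺ still has 6 valence electrons; Be⁺ still has 1 valence electron; K⁺ is the bare [Ar] core.
Breaking into a closed-shell core is much more expensive than removing a leftover valence electron — K and Na have the largest IE_2 here.
Valence configurations: P⁺ [Ne]3s²3p², Cl⁺ [Ne]3s²3p⁴, Be⁺ [He]2s¹.
The numbers (kJ/mol): P 1907, Na 4562, Cl 2298, Be 1757, K 3052.
Putting it together, IE_2: Be < P < Cl < K < Na.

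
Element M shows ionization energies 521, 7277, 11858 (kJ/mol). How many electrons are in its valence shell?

1

Look for the largest jump between consecutive ionization energies: IE2/IE1 ≈ 14.0, far larger than any earlier ratio.
That jump marks the point where a core electron is being removed. So the atom has 1 valence electron.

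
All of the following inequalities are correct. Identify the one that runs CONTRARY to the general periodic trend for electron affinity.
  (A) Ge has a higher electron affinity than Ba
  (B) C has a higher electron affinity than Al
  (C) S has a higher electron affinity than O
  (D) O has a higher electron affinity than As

The general trend: electron affinity increases across a period and decreases down a group.
(A) Ge (period 4, group 14) vs Ba (period 6, group 2): the stated order agrees with the simple trend.
(B) C (period 2, group 14) vs Al (period 3, group 13): the stated order agrees with the simple trend.
(C) S (period 3, group 16) vs O (period 2, group 16): the stated order contradicts the simple trend.
(D) O (period 2, group 16) vs As (period 4, group 15): the stated order agrees with the simple trend.
The exception is (C): the compact 2p subshell of O repels the added electron more than S's larger 3p does.

(C)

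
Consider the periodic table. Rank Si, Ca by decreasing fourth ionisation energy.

IE_4 is the cost of taking one more electron from the +3 cation: Si³⁺ still has 1 valence electron; Ca³⁺ is already 1 electron into the core.
Pulling an electron out of a noble-gas core costs far more than removing a remaining valence electron, so Ca sits at the high end of IE_4.
Approximate IE_4 values (kJ/mol): Si 4356, Ca 6491.
Overall IE_4 order: Si < Ca.

Ca, Si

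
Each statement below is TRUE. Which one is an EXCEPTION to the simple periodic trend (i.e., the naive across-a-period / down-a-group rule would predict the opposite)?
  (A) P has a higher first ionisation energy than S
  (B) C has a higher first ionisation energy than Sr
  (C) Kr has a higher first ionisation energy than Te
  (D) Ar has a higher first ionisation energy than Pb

(A)

The general trend: first ionisation energy increases across a period and decreases down a group.
(A) P (period 3, group 15) vs S (period 3, group 16): the stated order contradicts the simple trend.
(B) C (period 2, group 14) vs Sr (period 5, group 2): the stated order agrees with the simple trend.
(C) Kr (period 4, group 18) vs Te (period 5, group 16): the stated order agrees with the simple trend.
(D) Ar (period 3, group 18) vs Pb (period 6, group 14): the stated order agrees with the simple trend.
The exception is (A): S (3p⁴) ionizes more easily than half-filled P (3p³) because the paired 3p electron in S is pushed out by e⁻–e⁻ repulsion.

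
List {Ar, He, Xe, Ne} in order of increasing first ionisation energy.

Xe < Ar < Ne < He

He is in period 1, group 18; Ne is in period 2, group 18; Ar is in period 3, group 18; Xe is in period 5, group 18.
Removing the outermost electron gets harder across a period and easier down a group.
All are in group 18, so first ionization energy increases up the group.
So from lowest to highest: Xe < Ar < Ne < He.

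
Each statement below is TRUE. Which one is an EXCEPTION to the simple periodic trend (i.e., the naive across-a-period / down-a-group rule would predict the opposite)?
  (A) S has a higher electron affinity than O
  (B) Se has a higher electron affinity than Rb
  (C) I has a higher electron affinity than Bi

(A)

The general trend: electron affinity increases across a period and decreases down a group.
(A) S (period 3, group 16) vs O (period 2, group 16): the stated order contradicts the simple trend.
(B) Se (period 4, group 16) vs Rb (period 5, group 1): the stated order agrees with the simple trend.
(C) I (period 5, group 17) vs Bi (period 6, group 15): the stated order agrees with the simple trend.
The exception is (A): the compact 2p subshell of O repels the added electron more than S's larger 3p does.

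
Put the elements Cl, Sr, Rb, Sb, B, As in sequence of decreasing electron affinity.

Cl, Sb, As, Rb, B, Sr

Electron affinity generally becomes more exothermic across a period toward the halogens and less exothermic down a group.
Neither a single period nor a single group — weigh both effects.
B > Sr: both effects reinforce here, so B is clearly the higher of the two.
Rb > B: this pair runs against the simple trend — see the exception note.
As > Rb: relative to Rb, both the across-period and down-group shifts push As's electron affinity up.
Sb > As: this pair runs against the simple trend — see the exception note.
Cl > Sb: relative to Sb, both the across-period and down-group shifts push Cl's electron affinity up.
Note the exception: Rb has a higher electron affinity than B, contrary to the simple trend — B's ns²np¹ configuration gives only a small electron affinity — the sparsely filled np subshell binds an added electron weakly.
Note the exception: Sb has a higher electron affinity than As, contrary to the simple trend — both are half-filled np³, but the pairing/repulsion penalty for the added electron shrinks as the p orbitals become larger and more diffuse down the group, and for Sb that outweighs the weaker nuclear attraction.
Note the exception: Rb has a higher electron affinity than Sr, contrary to the simple trend — adding an electron to Sr (ns²) has to open a new, higher-energy np subshell, which is unfavourable.
Tabulated electron affinity (kJ/mol): B 27, Cl 349, As 78, Rb 47, Sr 5, Sb 103.
So from highest to lowest: Cl > Sb > As > Rb > B > Sr.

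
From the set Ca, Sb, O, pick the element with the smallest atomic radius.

O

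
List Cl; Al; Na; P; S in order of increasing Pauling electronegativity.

Na < Al < P < S < Cl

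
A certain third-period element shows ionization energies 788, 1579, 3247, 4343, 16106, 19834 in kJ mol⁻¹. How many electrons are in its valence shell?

Look for the largest jump between consecutive ionization energies: IE5/IE4 ≈ 3.7, far larger than any earlier ratio.
That jump marks the point where a core electron is being removed. So the atom has 4 valence electrons.

4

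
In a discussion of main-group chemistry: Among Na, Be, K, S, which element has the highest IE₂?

Consider each +1 ion: Na⁺ is the bare [Ne] core; Be⁺ still has 1 valence electron; K⁺ is the bare [Ar] core; S⁺ still has 5 valence electrons.
Breaking into a closed-shell core is much more expensive than removing a leftover valence electron — K and Na have the largest IE_2 here.
Valence configurations: Be⁺ [He]2s¹, S⁺ [Ne]3s²3p³.
Approximate IE_2 values (kJ/mol): Na 4562, Be 1757, K 3052, S 2252.
So the second ionization energies run Be < S < K < Na.

Na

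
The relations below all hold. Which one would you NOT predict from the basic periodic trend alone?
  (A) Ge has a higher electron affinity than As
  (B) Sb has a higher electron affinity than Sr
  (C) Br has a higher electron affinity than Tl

(A)

The general trend: electron affinity increases across a period and decreases down a group.
(A) Ge (period 4, group 14) vs As (period 4, group 15): the stated order contradicts the simple trend.
(B) Sb (period 5, group 15) vs Sr (period 5, group 2): the stated order agrees with the simple trend.
(C) Br (period 4, group 17) vs Tl (period 6, group 13): the stated order agrees with the simple trend.
The exception is (A): adding an electron to As's half-filled 4p³ is unfavourable, so Ge (4p²) has the more exothermic EA.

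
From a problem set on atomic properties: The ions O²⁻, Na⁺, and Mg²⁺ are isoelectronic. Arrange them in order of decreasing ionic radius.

All of these have 10 electrons, so size is governed by nuclear charge alone: the more protons, the stronger the pull on the same electron cloud, and the smaller the ion.
Nuclear charges: Mg²⁺ (Z=12), Na⁺ (Z=11), O²⁻ (Z=8).
Largest to smallest: O²⁻ > Na⁺ > Mg²⁺.

O²⁻, Na⁺, Mg²⁺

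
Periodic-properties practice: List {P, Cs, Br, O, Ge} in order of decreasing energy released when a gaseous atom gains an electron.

Atoms with high Z_eff and room in the valence shell (especially the halogens) have the most exothermic electron affinities.
Neither a single period nor a single group — weigh both effects.
P > Cs: relative to Cs, both the across-period and down-group shifts push P's electron affinity up.
Ge > P: this pair runs against the simple trend — see the exception note.
O > Ge: relative to Ge, both the across-period and down-group shifts push O's electron affinity up.
Br > O: period and group pull opposite ways; the across-period shift dominates (325 vs 141 kJ/mol).
Note the exception: Ge has a higher electron affinity than P, contrary to the simple trend — adding an electron to P's half-filled np³ subshell costs electron-pairing energy.
Tabulated electron affinity (kJ/mol): O 141, P 72, Ge 119, Br 325, Cs 46.
So from highest to lowest: Br > O > Ge > P > Cs.

Br > O > Ge > P > Cs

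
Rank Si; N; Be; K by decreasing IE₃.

Be, N, K, Si

Consider each +2 ion: Si²⁺ still has 2 valence electrons; N²⁺ still has 3 valence electrons; Be²⁺ is the bare [He] core; K²⁺ is already 1 electron into the core.
Usually core removal costs more than valence removal, but here the competition is close: a tightly held n=2 valence electron can cost more to remove than an n=3 core electron, so the actual values have to decide it.
Valence configurations: Si²⁺ [Ne]3s², N²⁺ [He]2s²2p¹.
Tabulated IE_3 (kJ/mol): Si 3232, N 4578, Be 14849, K 4420.
Putting it together, IE_3: Si < K < N < Be.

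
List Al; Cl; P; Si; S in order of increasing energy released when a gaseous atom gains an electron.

Al < P < Si < S < Cl

Al is in period 3, group 13; Si is in period 3, group 14; P is in period 3, group 15; S is in period 3, group 16; Cl is in period 3, group 17.
Electron affinity generally becomes more exothermic across a period toward the halogens and less exothermic down a group.
All lie in period 3; the across-period trend (electron affinity increases left to right) applies, with the exception below.
Note the exception: Si has a higher electron affinity than P, contrary to the simple trend — adding an electron to P's half-filled 3p³ is unfavourable, so Si (3p²) has the more exothermic EA.
For reference (kJ/mol): Al 42, Si 134, P 72, S 200, Cl 349.
So from lowest to highest: Al < P < Si < S < Cl.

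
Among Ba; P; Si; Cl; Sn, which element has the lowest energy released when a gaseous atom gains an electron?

Si is in period 3, group 14; P is in period 3, group 15; Cl is in period 3, group 17; Sn is in period 5, group 14; Ba is in period 6, group 2.
Atoms with high Z_eff and room in the valence shell (especially the halogens) have the most exothermic electron affinities.
These span different periods and groups, so the two trends combine.
P > Ba: both effects reinforce here, so P is clearly the higher of the two.
Sn > P: this pair runs against the simple trend — see the exception note.
Si > Sn: Si sits above Sn in group 14, so the down-group effect alone puts Si higher.
Cl > Si: both are in period 3; the period trend gives Cl the larger value.
Note the exception: Sn has a higher electron affinity than P, contrary to the simple trend — adding an electron to P's half-filled np³ subshell costs electron-pairing energy.
Note the exception: Si has a higher electron affinity than P, contrary to the simple trend — adding an electron to P's half-filled 3p³ is unfavourable, so Si (3p²) has the more exothermic EA.
Approximate values (kJ/mol): Si 134, P 72, Cl 349, Sn 107, Ba 14.
The lowest energy released when a gaseous atom gains an electron among these belongs to Ba.

Ba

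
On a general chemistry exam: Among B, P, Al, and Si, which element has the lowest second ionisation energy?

Si

After 1 electron has been removed, what remains? B⁺ still has 2 valence electrons; P⁺ still has 4 valence electrons; Al⁺ still has 2 valence electrons; Si⁺ still has 3 valence electrons.
All are still removing valence electrons, so compare the +1 ions as you would atoms: IE_2 generally rises across a period (higher Z_eff) and falls down a group (larger shell), subject to the usual subshell exceptions.
Valence configurations: B⁺ [He]2s², P⁺ [Ne]3s²3p², Al⁺ [Ne]3s², Si⁺ [Ne]3s²3p¹.
Si⁺ loses a lone 3p electron whereas Al⁺ must break into a filled 3s² pair, so IE_2(Al) > IE_2(Si) even though Si has the higher nuclear charge.
The numbers (kJ/mol): B 2427, P 1907, Al 1817, Si 1577.
Hence IE_2: Si < Al < P < B.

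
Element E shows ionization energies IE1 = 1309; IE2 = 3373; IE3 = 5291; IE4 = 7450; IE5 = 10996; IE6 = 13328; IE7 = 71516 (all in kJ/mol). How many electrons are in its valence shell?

Look for the largest jump between consecutive ionization energies: IE7/IE6 ≈ 5.4, far larger than any earlier ratio.
That jump marks the point where a core electron is being removed. So the atom has 6 valence electrons.

6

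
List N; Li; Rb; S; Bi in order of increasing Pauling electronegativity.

Li is in period 2, group 1; N is in period 2, group 15; S is in period 3, group 16; Rb is in period 5, group 1; Bi is in period 6, group 15.
EN rises left→right (higher Z_eff, smaller atoms) and falls top→bottom (larger, more shielded atoms).
Here both period and group differ, so the two effects have to be weighed against each other.
Li > Rb: they share group 1; the group trend gives Li the larger value.
Bi > Li: period and group pull opposite ways; the across-period shift dominates (2.02 vs 0.98).
S > Bi: both effects reinforce here, so S is clearly the higher of the two.
N > S: period and group pull opposite ways; the down-group shift dominates (3.04 vs 2.58).
For reference (Pauling): Li 0.98, N 3.04, S 2.58, Rb 0.82, Bi 2.02.
So from lowest to highest: Rb < Li < Bi < S < N.

Rb, Li, Bi, S, N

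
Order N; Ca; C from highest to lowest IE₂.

N > C > Ca

The second ionization energy removes an electron from the +1 ion. For each element: N⁺ still has 4 valence electrons; Ca⁺ still has 1 valence electron; C⁺ still has 3 valence electrons.
All are still removing valence electrons, so compare the +1 ions as you would atoms: IE_2 generally rises across a period (higher Z_eff) and falls down a group (larger shell), subject to the usual subshell exceptions.
Valence configurations: N⁺ [He]2s²2p², Ca⁺ [Ar]4s¹, C⁺ [He]2s²2p¹.
Tabulated IE_2 (kJ/mol): N 2856, Ca 1145, C 2353.
Hence IE_2: Ca < C < N.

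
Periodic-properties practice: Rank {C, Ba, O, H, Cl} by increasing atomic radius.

H, O, C, Cl, Ba

Radius decreases left→right (rising Z_eff, same n) and increases top→bottom (higher n).
Here both period and group differ, so the two effects have to be weighed against each other.
O > H: the two effects oppose for this pair; the down-group effect wins (63 vs 32 pm).
C > O: C lies to the left of O in period 2, so the across-period effect alone puts C larger.
Cl > C: period and group pull opposite ways; the down-group shift dominates (99 vs 75 pm).
Ba > Cl: both effects reinforce here, so Ba is clearly the larger of the two.
Approximate values (pm): H 32, C 75, O 63, Cl 99, Ba 196.
So from smallest to largest: H < O < C < Cl < Ba.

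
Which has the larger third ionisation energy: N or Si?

N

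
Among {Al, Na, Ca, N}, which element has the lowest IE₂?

Ca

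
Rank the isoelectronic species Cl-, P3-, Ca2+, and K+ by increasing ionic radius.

All of these have 18 electrons, so size is governed by nuclear charge alone: the more protons, the stronger the pull on the same electron cloud, and the smaller the ion.
Nuclear charges: Ca2+ (Z=20), K+ (Z=19), Cl- (Z=17), P3- (Z=15).
Smallest to largest: Ca2+ < K+ < Cl- < P3-.

Ca2+, K+, Cl-, P3-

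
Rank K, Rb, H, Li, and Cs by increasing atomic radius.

H is in period 1, group 1; Li is in period 2, group 1; K is in period 4, group 1; Rb is in period 5, group 1; Cs is in period 6, group 1.
Across a period the added protons contract the valence shell; down a group each new principal shell makes the atom larger.
All are in group 1, so atomic radius increases down the group.
So from smallest to largest: H < Li < K < Rb < Cs.

H < Li < K < Rb < Cs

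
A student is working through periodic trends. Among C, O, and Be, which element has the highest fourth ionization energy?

Be

Consider each +3 ion: C³⁺ still has 1 valence electron; O³⁺ still has 3 valence electrons; Be³⁺ is already 1 electron into the core.
Breaking into a closed-shell core is much more expensive than removing a leftover valence electron — Be has the largest IE_4 here.
Valence configurations: C³⁺ [He]2s¹, O³⁺ [He]2s²2p¹.
Approximate IE_4 values (kJ/mol): C 6223, O 7469, Be 21007.
Hence IE_4: C < O < Be.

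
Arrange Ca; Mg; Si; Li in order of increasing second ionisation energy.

Ca < Mg < Si < Li

IE_2 is the cost of taking one more electron from the +1 cation: Ca⁺ still has 1 valence electron; Mg⁺ still has 1 valence electron; Si⁺ still has 3 valence electrons; Li⁺ is the bare [He] core.
Pulling an electron out of a noble-gas core costs far more than removing a remaining valence electron, so Li sits at the high end of IE_2.
Valence configurations: Ca⁺ [Ar]4s¹, Mg⁺ [Ne]3s¹, Si⁺ [Ne]3s²3p¹.
Tabulated IE_2 (kJ/mol): Ca 1145, Mg 1451, Si 1577, Li 7298.
Hence IE_2: Ca < Mg < Si < Li.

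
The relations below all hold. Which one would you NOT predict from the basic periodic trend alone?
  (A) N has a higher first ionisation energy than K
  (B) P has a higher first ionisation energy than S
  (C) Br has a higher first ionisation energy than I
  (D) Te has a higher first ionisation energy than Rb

(B)

The general trend: first ionisation energy increases across a period and decreases down a group.
(A) N (period 2, group 15) vs K (period 4, group 1): the stated order agrees with the simple trend.
(B) P (period 3, group 15) vs S (period 3, group 16): the stated order contradicts the simple trend.
(C) Br (period 4, group 17) vs I (period 5, group 17): the stated order agrees with the simple trend.
(D) Te (period 5, group 16) vs Rb (period 5, group 1): the stated order agrees with the simple trend.
The exception is (B): S (3p⁴) ionizes more easily than half-filled P (3p³) because the paired 3p electron in S is pushed out by e⁻–e⁻ repulsion.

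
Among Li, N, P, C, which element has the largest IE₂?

Li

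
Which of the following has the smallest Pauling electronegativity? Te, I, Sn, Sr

Sr

Sr is in period 5, group 2; Sn is in period 5, group 14; Te is in period 5, group 16; I is in period 5, group 17.
Atoms toward the upper right of the periodic table pull bonding electrons most strongly.
All lie in period 5, so electronegativity increases left to right.
The smallest Pauling electronegativity among these belongs to Sr.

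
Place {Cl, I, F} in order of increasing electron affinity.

F is in period 2, group 17; Cl is in period 3, group 17; I is in period 5, group 17.
Adding an electron releases more energy for atoms nearer the top right (short of the noble gases).
All are in group 17; the group trend (electron affinity increases up the group) applies, with the exception below.
Note the exception: Cl has a higher electron affinity than F, contrary to the simple trend — F's small 2p subshell makes the incoming electron feel strong e⁻–e⁻ repulsion, so Cl actually releases more energy on gaining an electron.
Tabulated electron affinity (kJ/mol): F 328, Cl 349, I 295.
So from lowest to highest: I < F < Cl.

I < F < Cl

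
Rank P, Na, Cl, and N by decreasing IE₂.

Na > N > Cl > P

IE_2 is the cost of taking one more electron from the +1 cation: P⁺ still has 4 valence electrons; Na⁺ is the bare [Ne] core; Cl⁺ still has 6 valence electrons; N⁺ still has 4 valence electrons.
Pulling an electron out of a noble-gas core costs far more than removing a remaining valence electron, so Na sits at the high end of IE_2.
Valence configurations: P⁺ [Ne]3s²3p², Cl⁺ [Ne]3s²3p⁴, N⁺ [He]2s²2p².
Approximate IE_2 values (kJ/mol): P 1907, Na 4562, Cl 2298, N 2856.
Putting it together, IE_2: P < Cl < N < Na.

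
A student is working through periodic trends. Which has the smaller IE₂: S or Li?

S

Consider each +1 ion: S⁺ still has 5 valence electrons; Li⁺ is the bare [He] core.
Core electrons are held far more tightly than valence electrons, so Li tops the IE_2 order.
Approximate IE_2 values (kJ/mol): S 2252, Li 7298.
Hence IE_2: S < Li.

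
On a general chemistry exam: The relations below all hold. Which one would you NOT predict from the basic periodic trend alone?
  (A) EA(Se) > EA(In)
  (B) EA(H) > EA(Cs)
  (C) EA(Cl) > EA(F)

(C)

The general trend: electron affinity increases across a period and decreases down a group.
(A) Se (period 4, group 16) vs In (period 5, group 13): the stated order agrees with the simple trend.
(B) H (period 1, group 1) vs Cs (period 6, group 1): the stated order agrees with the simple trend.
(C) Cl (period 3, group 17) vs F (period 2, group 17): the stated order contradicts the simple trend.
The exception is (C): F's small 2p subshell makes the incoming electron feel strong e⁻–e⁻ repulsion, so Cl actually releases more energy on gaining an electron.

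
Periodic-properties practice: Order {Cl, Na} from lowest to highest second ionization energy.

The second ionization energy removes an electron from the +1 ion. For each element: Cl⁺ still has 6 valence electrons; Na⁺ is the bare [Ne] core.
Core electrons are held far more tightly than valence electrons, so Na tops the IE_2 order.
Approximate IE_2 values (kJ/mol): Cl 2298, Na 4562.
So the second ionization energies run Cl < Na.

Cl < Na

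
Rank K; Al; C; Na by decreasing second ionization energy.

Na > K > C > Al

After 1 electron has been removed, what remains? K⁺ is the bare [Ar] core; Al⁺ still has 2 valence electrons; C⁺ still has 3 valence electrons; Na⁺ is the bare [Ne] core.
Core electrons are held far more tightly than valence electrons, so K and Na top the IE_2 order.
Valence configurations: Al⁺ [Ne]3s², C⁺ [He]2s²2p¹.
Approximate IE_2 values (kJ/mol): K 3052, Al 1817, C 2353, Na 4562.
So the second ionization energies run Al < C < K < Na.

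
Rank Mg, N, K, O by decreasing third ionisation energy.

The third ionization energy removes an electron from the +2 ion. For each element: Mg²⁺ is the bare [Ne] core; N²⁺ still has 3 valence electrons; K²⁺ is already 1 electron into the core; O²⁺ still has 4 valence electrons.
Usually core removal costs more than valence removal, but here the competition is close: a tightly held n=2 valence electron can cost more to remove than an n=3 core electron, so the actual values have to decide it.
Valence configurations: N²⁺ [He]2s²2p¹, O²⁺ [He]2s²2p².
Approximate IE_3 values (kJ/mol): Mg 7733, N 4578, K 4420, O 5300.
Overall IE_3 order: K < N < O < Mg.

Mg, O, N, K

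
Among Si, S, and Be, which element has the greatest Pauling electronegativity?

S

Be is in period 2, group 2; Si is in period 3, group 14; S is in period 3, group 16.
Electronegativity increases across a period and decreases down a group, tracking effective nuclear charge and atomic size.
Here both period and group differ, so the two effects have to be weighed against each other.
Si > Be: period and group pull opposite ways; the across-period shift dominates (1.90 vs 1.57).
S > Si: both are in period 3; the period trend gives S the larger value.
Approximate values (Pauling): Be 1.57, Si 1.90, S 2.58.
The greatest Pauling electronegativity among these belongs to S.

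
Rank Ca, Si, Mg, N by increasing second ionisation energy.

Ca < Mg < Si < N

The second ionization energy removes an electron from the +1 ion. For each element: Ca⁺ still has 1 valence electron; Si⁺ still has 3 valence electrons; Mg⁺ still has 1 valence electron; N⁺ still has 4 valence electrons.
All are still removing valence electrons, so compare the +1 ions as you would atoms: IE_2 generally rises across a period (higher Z_eff) and falls down a group (larger shell), subject to the usual subshell exceptions.
Valence configurations: Ca⁺ [Ar]4s¹, Si⁺ [Ne]3s²3p¹, Mg⁺ [Ne]3s¹, N⁺ [He]2s²2p².
Approximate IE_2 values (kJ/mol): Ca 1145, Si 1577, Mg 1451, N 2856.
So the second ionization energies run Ca < Mg < Si < N.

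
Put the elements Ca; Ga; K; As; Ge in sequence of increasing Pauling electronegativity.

K is in period 4, group 1; Ca is in period 4, group 2; Ga is in period 4, group 13; Ge is in period 4, group 14; As is in period 4, group 15.
Smaller atoms with higher effective nuclear charge are more electronegative.
All lie in period 4, so electronegativity increases left to right.
So from lowest to highest: K < Ca < Ga < Ge < As.

K, Ca, Ga, Ge, As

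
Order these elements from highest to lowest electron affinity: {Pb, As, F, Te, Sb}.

F is in period 2, group 17; As is in period 4, group 15; Sb is in period 5, group 15; Te is in period 5, group 16; Pb is in period 6, group 14.
EA tends to increase across a period and decrease down a group, though the pattern is less regular than for IE or radius.
Here both period and group differ, so the two effects have to be weighed against each other.
As > Pb: relative to Pb, both the across-period and down-group shifts push As's electron affinity up.
Sb > As: this pair runs against the simple trend — see the exception note.
Te > Sb: both are in period 5; the period trend gives Te the larger value.
F > Te: both effects reinforce here, so F is clearly the higher of the two.
Note the exception: Sb has a higher electron affinity than As, contrary to the simple trend — both are half-filled np³, but the pairing/repulsion penalty for the added electron shrinks as the p orbitals become larger and more diffuse down the group, and for Sb that outweighs the weaker nuclear attraction.
Tabulated electron affinity (kJ/mol): F 328, As 78, Sb 103, Te 190, Pb 35.
So from highest to lowest: F > Te > Sb > As > Pb.

F > Te > Sb > As > Pb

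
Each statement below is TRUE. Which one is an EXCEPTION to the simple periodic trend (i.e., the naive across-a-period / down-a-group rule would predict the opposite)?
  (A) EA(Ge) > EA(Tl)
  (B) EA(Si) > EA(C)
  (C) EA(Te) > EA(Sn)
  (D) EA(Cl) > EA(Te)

(B)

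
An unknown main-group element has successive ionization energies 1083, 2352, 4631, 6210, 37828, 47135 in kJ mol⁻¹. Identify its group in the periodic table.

Look for the largest jump between consecutive ionization energies: IE5/IE4 ≈ 6.1, far larger than any earlier ratio.
That jump marks the point where a core electron is being removed. So the atom has 4 valence electrons.
A main-group element with 4 valence electrons is in group 14.

Group 14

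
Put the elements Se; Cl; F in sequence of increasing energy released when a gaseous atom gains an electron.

F is in period 2, group 17; Cl is in period 3, group 17; Se is in period 4, group 16.
EA tends to increase across a period and decrease down a group, though the pattern is less regular than for IE or radius.
Neither a single period nor a single group — weigh both effects.
F > Se: both effects reinforce here, so F is clearly the higher of the two.
Cl > F: this pair runs against the simple trend — see the exception note.
Note the exception: Cl has a higher electron affinity than F, contrary to the simple trend — F's small 2p subshell makes the incoming electron feel strong e⁻–e⁻ repulsion, so Cl actually releases more energy on gaining an electron.
For reference (kJ/mol): F 328, Cl 349, Se 195.
So from lowest to highest: Se < F < Cl.

Se, F, Cl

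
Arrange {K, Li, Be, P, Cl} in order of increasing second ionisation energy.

IE_2 is the cost of taking one more electron from the +1 cation: K⁺ is the bare [Ar] core; Li⁺ is the bare [He] core; Be⁺ still has 1 valence electron; P⁺ still has 4 valence electrons; Cl⁺ still has 6 valence electrons.
Core electrons are held far more tightly than valence electrons, so K and Li top the IE_2 order.
Valence configurations: Be⁺ [He]2s¹, P⁺ [Ne]3s²3p², Cl⁺ [Ne]3s²3p⁴.
Approximate IE_2 values (kJ/mol): K 3052, Li 7298, Be 1757, P 1907, Cl 2298.
So the second ionization energies run Be < P < Cl < K < Li.

Be < P < Cl < K < Li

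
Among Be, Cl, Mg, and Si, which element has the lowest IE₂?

Consider each +1 ion: Be⁺ still has 1 valence electron; Cl⁺ still has 6 valence electrons; Mg⁺ still has 1 valence electron; Si⁺ still has 3 valence electrons.
All are still removing valence electrons, so compare the +1 ions as you would atoms: IE_2 generally rises across a period (higher Z_eff) and falls down a group (larger shell), subject to the usual subshell exceptions.
Valence configurations: Be⁺ [He]2s¹, Cl⁺ [Ne]3s²3p⁴, Mg⁺ [Ne]3s¹, Si⁺ [Ne]3s²3p¹.
The numbers (kJ/mol): Be 1757, Cl 2298, Mg 1451, Si 1577.
Hence IE_2: Mg < Si < Be < Cl.

Mg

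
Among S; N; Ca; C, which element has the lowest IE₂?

Ca

IE_2 is the cost of taking one more electron from the +1 cation: S⁺ still has 5 valence electrons; N⁺ still has 4 valence electrons; Ca⁺ still has 1 valence electron; C⁺ still has 3 valence electrons.
All are still removing valence electrons, so compare the +1 ions as you would atoms: IE_2 generally rises across a period (higher Z_eff) and falls down a group (larger shell), subject to the usual subshell exceptions.
Valence configurations: S⁺ [Ne]3s²3p³, N⁺ [He]2s²2p², Ca⁺ [Ar]4s¹, C⁺ [He]2s²2p¹.
Approximate IE_2 values (kJ/mol): S 2252, N 2856, Ca 1145, C 2353.
So the second ionization energies run Ca < S < C < N.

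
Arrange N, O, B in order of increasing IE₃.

The third ionization energy removes an electron from the +2 ion. For each element: N²⁺ still has 3 valence electrons; O²⁺ still has 4 valence electrons; B²⁺ still has 1 valence electron.
All are still removing valence electrons, so compare the +2 ions as you would atoms: IE_3 generally rises across a period (higher Z_eff) and falls down a group (larger shell), subject to the usual subshell exceptions.
Valence configurations: N²⁺ [He]2s²2p¹, O²⁺ [He]2s²2p², B²⁺ [He]2s¹.
The numbers (kJ/mol): N 4578, O 5300, B 3660.
Putting it together, IE_3: B < N < O.

B, N, O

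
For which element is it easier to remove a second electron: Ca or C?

After 1 electron has been removed, what remains? Ca⁺ still has 1 valence electron; C⁺ still has 3 valence electrons.
All are still removing valence electrons, so compare the +1 ions as you would atoms: IE_2 generally rises across a period (higher Z_eff) and falls down a group (larger shell), subject to the usual subshell exceptions.
Valence configurations: Ca⁺ [Ar]4s¹, C⁺ [He]2s²2p¹.
Tabulated IE_2 (kJ/mol): Ca 1145, C 2353.
Hence IE_2: Ca < C.

Ca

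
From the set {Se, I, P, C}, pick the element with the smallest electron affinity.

C is in period 2, group 14; P is in period 3, group 15; Se is in period 4, group 16; I is in period 5, group 17.
Adding an electron releases more energy for atoms nearer the top right (short of the noble gases).
These sit on a diagonal, where the across-period and down-group effects partly cancel.
C > P: period and group pull opposite ways; the down-group shift dominates (122 vs 72 kJ/mol).
Se > C: the two effects oppose for this pair; the across-period effect wins (195 vs 122 kJ/mol).
I > Se: the two effects oppose for this pair; the across-period effect wins (295 vs 195 kJ/mol).
Approximate values (kJ/mol): C 122, P 72, Se 195, I 295.
The smallest electron affinity among these belongs to P.

P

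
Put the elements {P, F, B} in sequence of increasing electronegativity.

B < P < F

B is in period 2, group 13; F is in period 2, group 17; P is in period 3, group 15.
Atoms toward the upper right of the periodic table pull bonding electrons most strongly.
Neither a single period nor a single group — weigh both effects.
P > B: period and group pull opposite ways; the across-period shift dominates (2.19 vs 2.04).
F > P: both effects reinforce here, so F is clearly the higher of the two.
Tabulated electronegativity (Pauling): B 2.04, F 3.98, P 2.19.
So from lowest to highest: B < P < F.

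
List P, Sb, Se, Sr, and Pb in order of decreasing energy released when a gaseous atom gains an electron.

Se, Sb, P, Pb, Sr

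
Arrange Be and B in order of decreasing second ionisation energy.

The second ionization energy removes an electron from the +1 ion. For each element: Be⁺ still has 1 valence electron; B⁺ still has 2 valence electrons.
All are still removing valence electrons, so compare the +1 ions as you would atoms: IE_2 generally rises across a period (higher Z_eff) and falls down a group (larger shell), subject to the usual subshell exceptions.
Valence configurations: Be⁺ [He]2s¹, B⁺ [He]2s².
The numbers (kJ/mol): Be 1757, B 2427.
Hence IE_2: Be < B.

B > Be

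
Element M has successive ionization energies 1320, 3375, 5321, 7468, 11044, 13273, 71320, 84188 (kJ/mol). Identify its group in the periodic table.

Group 16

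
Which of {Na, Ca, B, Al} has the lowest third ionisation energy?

IE_3 is the cost of taking one more electron from the +2 cation: Na²⁺ is already 1 electron into the core; Ca²⁺ is the bare [Ar] core; B²⁺ still has 1 valence electron; Al²⁺ still has 1 valence electron.
Core electrons are held far more tightly than valence electrons, so Ca and Na top the IE_3 order.
Valence configurations: B²⁺ [He]2s¹, Al²⁺ [Ne]3s¹.
The numbers (kJ/mol): Na 6910, Ca 4912, B 3660, Al 2745.
Overall IE_3 order: Al < B < Ca < Na.

Al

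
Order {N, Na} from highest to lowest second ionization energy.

Na > N

IE_2 is the cost of taking one more electron from the +1 cation: N⁺ still has 4 valence electrons; Na⁺ is the bare [Ne] core.
Core electrons are held far more tightly than valence electrons, so Na tops the IE_2 order.
Tabulated IE_2 (kJ/mol): N 2856, Na 4562.
So the second ionization energies run N < Na.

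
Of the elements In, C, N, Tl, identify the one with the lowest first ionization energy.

Removing the outermost electron gets harder across a period and easier down a group.
These span different periods and groups, so the two trends combine.
Tl > In: this pair runs against the simple trend — see the exception note.
C > Tl: both effects reinforce here, so C is clearly the higher of the two.
N > C: N lies to the right of C in period 2, so the across-period effect alone puts N higher.
Note the exception: Tl has a higher first ionization energy than In, contrary to the simple trend — relativistic 6s stabilisation and poor 4f/5d shielding distort the trend for the heavy p-block elements.
Approximate values (kJ/mol): C 1086, N 1402, In 558, Tl 589.
The lowest first ionization energy among these belongs to In.

In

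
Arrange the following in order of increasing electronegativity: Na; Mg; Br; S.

Na, Mg, S, Br

Na is in period 3, group 1; Mg is in period 3, group 2; S is in period 3, group 16; Br is in period 4, group 17.
Atoms toward the upper right of the periodic table pull bonding electrons most strongly.
Here both period and group differ, so the two effects have to be weighed against each other.
Mg > Na: both are in period 3; the period trend gives Mg the larger value.
S > Mg: both are in period 3; the period trend gives S the larger value.
Br > S: period and group pull opposite ways; the across-period shift dominates (2.96 vs 2.58).
Approximate values (Pauling): Na 0.93, Mg 1.31, S 2.58, Br 2.96.
So from lowest to highest: Na < Mg < S < Br.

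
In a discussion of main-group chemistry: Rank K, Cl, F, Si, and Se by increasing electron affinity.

Adding an electron releases more energy for atoms nearer the top right (short of the noble gases).
Here both period and group differ, so the two effects have to be weighed against each other.
Si > K: relative to K, both the across-period and down-group shifts push Si's electron affinity up.
Se > Si: period and group pull opposite ways; the across-period shift dominates (195 vs 134 kJ/mol).
F > Se: relative to Se, both the across-period and down-group shifts push F's electron affinity up.
Cl > F: this pair runs against the simple trend — see the exception note.
Note the exception: Cl has a higher electron affinity than F, contrary to the simple trend — F's small 2p subshell makes the incoming electron feel strong e⁻–e⁻ repulsion, so Cl actually releases more energy on gaining an electron.
For reference (kJ/mol): F 328, Si 134, Cl 349, K 48, Se 195.
So from lowest to highest: K < Si < Se < F < Cl.

K < Si < Se < F < Cl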